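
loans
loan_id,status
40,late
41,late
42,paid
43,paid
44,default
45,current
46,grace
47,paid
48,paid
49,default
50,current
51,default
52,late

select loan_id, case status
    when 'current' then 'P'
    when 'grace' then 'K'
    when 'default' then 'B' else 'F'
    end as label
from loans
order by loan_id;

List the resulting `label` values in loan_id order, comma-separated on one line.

F, F, F, F, B, P, K, F, F, B, P, B, F

loan_id=40: ELSE → F
loan_id=41: ELSE → F
loan_id=42: ELSE → F
loan_id=43: ELSE → F
loan_id=44: status='default' → B
loan_id=45: status='current' → P
loan_id=46: status='grace' → K
loan_id=47: ELSE → F
loan_id=48: ELSE → F
loan_id=49: status='default' → B
loan_id=50: status='current' → P
loan_id=51: status='default' → B
loan_id=52: ELSE → F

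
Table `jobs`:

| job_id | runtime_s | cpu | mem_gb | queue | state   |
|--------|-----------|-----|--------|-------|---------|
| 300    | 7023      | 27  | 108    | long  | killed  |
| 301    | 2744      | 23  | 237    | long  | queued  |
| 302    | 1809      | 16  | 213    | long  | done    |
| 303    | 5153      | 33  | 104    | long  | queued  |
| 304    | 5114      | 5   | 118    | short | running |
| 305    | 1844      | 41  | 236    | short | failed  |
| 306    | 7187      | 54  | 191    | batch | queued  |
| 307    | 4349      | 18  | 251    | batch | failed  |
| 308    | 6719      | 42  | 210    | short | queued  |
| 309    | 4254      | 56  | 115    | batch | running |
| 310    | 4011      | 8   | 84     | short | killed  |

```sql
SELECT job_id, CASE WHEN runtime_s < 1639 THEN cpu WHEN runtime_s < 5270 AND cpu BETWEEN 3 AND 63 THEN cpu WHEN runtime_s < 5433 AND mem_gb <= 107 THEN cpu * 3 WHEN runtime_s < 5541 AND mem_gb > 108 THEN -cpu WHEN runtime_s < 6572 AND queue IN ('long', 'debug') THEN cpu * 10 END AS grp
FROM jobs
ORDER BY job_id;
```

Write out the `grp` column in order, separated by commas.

NULL, 23, 16, 33, 5, 41, NULL, 18, NULL, 56, 8

job_id=300: (no match → NULL) → NULL
job_id=301: runtime_s < 5270 AND cpu BETWEEN 3 AND 63 → 23
job_id=302: runtime_s < 5270 AND cpu BETWEEN 3 AND 63 → 16
job_id=303: runtime_s < 5270 AND cpu BETWEEN 3 AND 63 → 33
job_id=304: runtime_s < 5270 AND cpu BETWEEN 3 AND 63 → 5
job_id=305: runtime_s < 5270 AND cpu BETWEEN 3 AND 63 → 41
job_id=306: (no match → NULL) → NULL
job_id=307: runtime_s < 5270 AND cpu BETWEEN 3 AND 63 → 18
job_id=308: (no match → NULL) → NULL
job_id=309: runtime_s < 5270 AND cpu BETWEEN 3 AND 63 → 56
job_id=310: runtime_s < 5270 AND cpu BETWEEN 3 AND 63 → 8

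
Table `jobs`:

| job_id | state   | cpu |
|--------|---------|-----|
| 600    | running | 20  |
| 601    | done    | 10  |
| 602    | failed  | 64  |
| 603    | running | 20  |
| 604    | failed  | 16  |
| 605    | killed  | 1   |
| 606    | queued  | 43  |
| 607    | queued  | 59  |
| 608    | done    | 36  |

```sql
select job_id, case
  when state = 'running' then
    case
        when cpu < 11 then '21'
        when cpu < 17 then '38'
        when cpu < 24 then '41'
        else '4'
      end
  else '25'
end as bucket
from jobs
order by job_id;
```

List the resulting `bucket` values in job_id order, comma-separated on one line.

41, 25, 25, 41, 25, 25, 25, 25, 25

job_id=600: state='running' → inner[cpu < 24] → 41
job_id=601: state='done' → outer ELSE → 25
job_id=602: state='failed' → outer ELSE → 25
job_id=603: state='running' → inner[cpu < 24] → 41
job_id=604: state='failed' → outer ELSE → 25
job_id=605: state='killed' → outer ELSE → 25
job_id=606: state='queued' → outer ELSE → 25
job_id=607: state='queued' → outer ELSE → 25
job_id=608: state='done' → outer ELSE → 25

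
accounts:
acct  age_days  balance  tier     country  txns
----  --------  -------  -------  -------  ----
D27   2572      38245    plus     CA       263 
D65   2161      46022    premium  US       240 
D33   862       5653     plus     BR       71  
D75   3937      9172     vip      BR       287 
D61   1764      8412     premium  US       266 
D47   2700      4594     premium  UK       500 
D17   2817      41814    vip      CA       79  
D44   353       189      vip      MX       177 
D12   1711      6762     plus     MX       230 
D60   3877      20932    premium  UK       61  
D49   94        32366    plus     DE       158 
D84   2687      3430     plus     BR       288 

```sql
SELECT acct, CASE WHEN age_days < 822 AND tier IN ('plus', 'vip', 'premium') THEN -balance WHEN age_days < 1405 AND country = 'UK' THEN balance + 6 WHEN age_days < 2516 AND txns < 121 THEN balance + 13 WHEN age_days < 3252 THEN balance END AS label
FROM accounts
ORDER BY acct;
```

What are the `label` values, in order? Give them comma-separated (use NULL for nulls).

acct=D12: age_days < 3252 → 6762
acct=D17: age_days < 3252 → 41814
acct=D27: age_days < 3252 → 38245
acct=D33: age_days < 2516 AND txns < 121 → 5666
acct=D44: age_days < 822 AND tier IN ('plus', 'vip', 'premium') → -189
acct=D47: age_days < 3252 → 4594
acct=D49: age_days < 822 AND tier IN ('plus', 'vip', 'premium') → -32366
acct=D60: (no match → NULL) → NULL
acct=D61: age_days < 3252 → 8412
acct=D65: age_days < 3252 → 46022
acct=D75: (no match → NULL) → NULL
acct=D84: age_days < 3252 → 3430

6762, 41814, 38245, 5666, -189, 4594, -32366, NULL, 8412, 46022, NULL, 3430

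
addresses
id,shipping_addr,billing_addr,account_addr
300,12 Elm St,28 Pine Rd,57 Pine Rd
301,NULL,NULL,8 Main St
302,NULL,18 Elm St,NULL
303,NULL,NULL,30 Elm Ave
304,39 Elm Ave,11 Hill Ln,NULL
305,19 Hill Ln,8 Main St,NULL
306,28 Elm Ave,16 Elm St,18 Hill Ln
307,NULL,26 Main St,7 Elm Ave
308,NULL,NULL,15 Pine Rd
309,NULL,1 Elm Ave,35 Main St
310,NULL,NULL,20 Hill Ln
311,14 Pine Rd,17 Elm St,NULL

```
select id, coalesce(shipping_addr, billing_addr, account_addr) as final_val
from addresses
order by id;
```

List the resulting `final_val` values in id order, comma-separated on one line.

12 Elm St, 8 Main St, 18 Elm St, 30 Elm Ave, 39 Elm Ave, 19 Hill Ln, 28 Elm Ave, 26 Main St, 15 Pine Rd, 1 Elm Ave, 20 Hill Ln, 14 Pine Rd

id=300: shipping_addr=12 Elm St → 12 Elm St
id=301: shipping_addr=NULL, billing_addr=NULL, account_addr=8 Main St → 8 Main St
id=302: shipping_addr=NULL, billing_addr=18 Elm St → 18 Elm St
id=303: shipping_addr=NULL, billing_addr=NULL, account_addr=30 Elm Ave → 30 Elm Ave
id=304: shipping_addr=39 Elm Ave → 39 Elm Ave
id=305: shipping_addr=19 Hill Ln → 19 Hill Ln
id=306: shipping_addr=28 Elm Ave → 28 Elm Ave
id=307: shipping_addr=NULL, billing_addr=26 Main St → 26 Main St
id=308: shipping_addr=NULL, billing_addr=NULL, account_addr=15 Pine Rd → 15 Pine Rd
id=309: shipping_addr=NULL, billing_addr=1 Elm Ave → 1 Elm Ave
id=310: shipping_addr=NULL, billing_addr=NULL, account_addr=20 Hill Ln → 20 Hill Ln
id=311: shipping_addr=14 Pine Rd → 14 Pine Rd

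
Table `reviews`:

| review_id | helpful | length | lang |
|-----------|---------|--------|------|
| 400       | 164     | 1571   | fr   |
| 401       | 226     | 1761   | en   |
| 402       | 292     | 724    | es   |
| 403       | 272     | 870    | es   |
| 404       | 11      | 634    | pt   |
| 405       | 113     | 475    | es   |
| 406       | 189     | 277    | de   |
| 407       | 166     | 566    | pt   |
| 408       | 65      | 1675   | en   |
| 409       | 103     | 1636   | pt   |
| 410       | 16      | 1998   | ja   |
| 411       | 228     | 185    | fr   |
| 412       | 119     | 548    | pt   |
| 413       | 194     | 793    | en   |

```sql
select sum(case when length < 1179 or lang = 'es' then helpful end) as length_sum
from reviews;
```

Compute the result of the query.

review_id=400: ✗
review_id=401: ✗
review_id=402: ✓ → 292
review_id=403: ✓ → 272
review_id=404: ✓ → 11
review_id=405: ✓ → 113
review_id=406: ✓ → 189
review_id=407: ✓ → 166
review_id=408: ✗
review_id=409: ✗
review_id=410: ✗
review_id=411: ✓ → 228
review_id=412: ✓ → 119
review_id=413: ✓ → 194
length_sum = 292 + 272 + 11 + 113 + 189 + 166 + 228 + 119 + 194 = 1584

1584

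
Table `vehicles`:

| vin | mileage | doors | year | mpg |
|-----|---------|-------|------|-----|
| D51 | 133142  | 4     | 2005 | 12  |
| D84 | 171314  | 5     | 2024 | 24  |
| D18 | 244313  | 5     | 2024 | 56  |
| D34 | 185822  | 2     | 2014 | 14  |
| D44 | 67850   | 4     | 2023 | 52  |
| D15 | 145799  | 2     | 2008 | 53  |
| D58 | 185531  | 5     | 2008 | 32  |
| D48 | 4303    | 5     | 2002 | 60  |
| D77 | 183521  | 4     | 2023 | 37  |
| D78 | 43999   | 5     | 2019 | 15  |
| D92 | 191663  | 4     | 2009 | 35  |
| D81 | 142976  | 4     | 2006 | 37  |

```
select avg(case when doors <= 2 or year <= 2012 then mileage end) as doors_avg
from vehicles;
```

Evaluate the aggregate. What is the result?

141319.4285714286

vin=D51: ✓ → 133142
vin=D84: ✗
vin=D18: ✗
vin=D34: ✓ → 185822
vin=D44: ✗
vin=D15: ✓ → 145799
vin=D58: ✓ → 185531
vin=D48: ✓ → 4303
vin=D77: ✗
vin=D78: ✗
vin=D92: ✓ → 191663
vin=D81: ✓ → 142976
doors_avg = (133142 + 185822 + 145799 + 185531 + 4303 + 191663 + 142976) / 7 = 141319.4285714286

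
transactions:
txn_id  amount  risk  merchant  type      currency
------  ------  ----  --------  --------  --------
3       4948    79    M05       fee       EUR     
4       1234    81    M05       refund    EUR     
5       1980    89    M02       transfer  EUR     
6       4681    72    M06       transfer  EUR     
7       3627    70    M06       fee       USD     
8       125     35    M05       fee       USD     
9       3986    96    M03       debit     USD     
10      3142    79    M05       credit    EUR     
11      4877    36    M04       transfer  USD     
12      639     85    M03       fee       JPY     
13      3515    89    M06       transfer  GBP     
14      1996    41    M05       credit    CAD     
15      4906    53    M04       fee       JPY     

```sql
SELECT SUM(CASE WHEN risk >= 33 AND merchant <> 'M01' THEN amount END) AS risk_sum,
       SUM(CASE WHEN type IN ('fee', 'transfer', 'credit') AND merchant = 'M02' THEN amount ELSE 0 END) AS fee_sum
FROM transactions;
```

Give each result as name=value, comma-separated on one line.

risk_sum=39656, fee_sum=1980

[risk_sum: risk >= 33 AND merchant <> 'M01']
txn_id=3: ✓ → 4948
txn_id=4: ✓ → 1234
txn_id=5: ✓ → 1980
txn_id=6: ✓ → 4681
txn_id=7: ✓ → 3627
txn_id=8: ✓ → 125
txn_id=9: ✓ → 3986
txn_id=10: ✓ → 3142
txn_id=11: ✓ → 4877
txn_id=12: ✓ → 639
txn_id=13: ✓ → 3515
txn_id=14: ✓ → 1996
txn_id=15: ✓ → 4906
risk_sum = 4948 + 1234 + 1980 + 4681 + 3627 + 125 + 3986 + 3142 + 4877 + 639 + 3515 + 1996 + 4906 = 39656
—
[fee_sum: type IN ('fee', 'transfer', 'credit') AND merchant = 'M02']
txn_id=3: ✗
txn_id=4: ✗
txn_id=5: ✓ → 1980
txn_id=6: ✗
txn_id=7: ✗
txn_id=8: ✗
txn_id=9: ✗
txn_id=10: ✗
txn_id=11: ✗
txn_id=12: ✗
txn_id=13: ✗
txn_id=14: ✗
txn_id=15: ✗
fee_sum = 1980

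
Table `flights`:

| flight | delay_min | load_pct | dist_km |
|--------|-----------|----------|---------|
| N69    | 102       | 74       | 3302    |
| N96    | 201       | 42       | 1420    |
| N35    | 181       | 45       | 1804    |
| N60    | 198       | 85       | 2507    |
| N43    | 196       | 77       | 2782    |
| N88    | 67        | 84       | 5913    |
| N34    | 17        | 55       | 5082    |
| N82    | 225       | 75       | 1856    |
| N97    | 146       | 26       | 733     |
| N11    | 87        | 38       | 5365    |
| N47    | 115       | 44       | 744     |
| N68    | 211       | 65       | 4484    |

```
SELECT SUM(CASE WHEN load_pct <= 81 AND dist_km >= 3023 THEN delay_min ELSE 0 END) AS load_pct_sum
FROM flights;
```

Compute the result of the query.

flight=N69: ✓ → 102
flight=N96: ✗
flight=N35: ✗
flight=N60: ✗
flight=N43: ✗
flight=N88: ✗
flight=N34: ✓ → 17
flight=N82: ✗
flight=N97: ✗
flight=N11: ✓ → 87
flight=N47: ✗
flight=N68: ✓ → 211
load_pct_sum = 102 + 17 + 87 + 211 = 417

417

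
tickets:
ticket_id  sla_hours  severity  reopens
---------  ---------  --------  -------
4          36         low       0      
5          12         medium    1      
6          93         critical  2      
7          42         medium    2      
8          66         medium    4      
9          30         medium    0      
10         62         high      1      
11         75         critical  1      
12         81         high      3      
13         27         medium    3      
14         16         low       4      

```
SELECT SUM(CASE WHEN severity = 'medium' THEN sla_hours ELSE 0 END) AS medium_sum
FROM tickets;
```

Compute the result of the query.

177

ticket_id=4: ✗
ticket_id=5: ✓ → 12
ticket_id=6: ✗
ticket_id=7: ✓ → 42
ticket_id=8: ✓ → 66
ticket_id=9: ✓ → 30
ticket_id=10: ✗
ticket_id=11: ✗
ticket_id=12: ✗
ticket_id=13: ✓ → 27
ticket_id=14: ✗
medium_sum = 12 + 42 + 66 + 30 + 27 = 177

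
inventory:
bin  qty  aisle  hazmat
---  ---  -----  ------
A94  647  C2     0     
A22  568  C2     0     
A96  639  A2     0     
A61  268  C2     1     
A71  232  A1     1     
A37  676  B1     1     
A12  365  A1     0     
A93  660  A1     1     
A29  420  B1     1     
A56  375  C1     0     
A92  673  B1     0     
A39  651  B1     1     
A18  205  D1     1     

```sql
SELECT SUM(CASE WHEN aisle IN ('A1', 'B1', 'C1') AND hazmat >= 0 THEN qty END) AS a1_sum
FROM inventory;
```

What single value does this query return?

4052

bin=A94: ✗
bin=A22: ✗
bin=A96: ✗
bin=A61: ✗
bin=A71: ✓ → 232
bin=A37: ✓ → 676
bin=A12: ✓ → 365
bin=A93: ✓ → 660
bin=A29: ✓ → 420
bin=A56: ✓ → 375
bin=A92: ✓ → 673
bin=A39: ✓ → 651
bin=A18: ✗
a1_sum = 232 + 676 + 365 + 660 + 420 + 375 + 673 + 651 = 4052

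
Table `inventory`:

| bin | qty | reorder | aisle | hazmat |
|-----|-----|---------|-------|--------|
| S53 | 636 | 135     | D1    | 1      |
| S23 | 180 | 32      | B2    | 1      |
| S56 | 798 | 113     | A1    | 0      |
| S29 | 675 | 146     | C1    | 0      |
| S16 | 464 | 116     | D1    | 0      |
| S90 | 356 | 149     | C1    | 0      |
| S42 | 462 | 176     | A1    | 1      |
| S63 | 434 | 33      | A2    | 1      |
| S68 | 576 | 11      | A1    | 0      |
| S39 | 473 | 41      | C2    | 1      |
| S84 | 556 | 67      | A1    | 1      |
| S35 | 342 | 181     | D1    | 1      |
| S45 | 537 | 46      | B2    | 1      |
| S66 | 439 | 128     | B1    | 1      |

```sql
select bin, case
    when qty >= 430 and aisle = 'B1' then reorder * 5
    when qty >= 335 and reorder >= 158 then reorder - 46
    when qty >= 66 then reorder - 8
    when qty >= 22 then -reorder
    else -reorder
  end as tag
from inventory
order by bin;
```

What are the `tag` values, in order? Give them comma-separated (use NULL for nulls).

108, 24, 138, 135, 33, 130, 38, 127, 105, 25, 640, 3, 59, 141

bin=S16: qty >= 66 → 108
bin=S23: qty >= 66 → 24
bin=S29: qty >= 66 → 138
bin=S35: qty >= 335 and reorder >= 158 → 135
bin=S39: qty >= 66 → 33
bin=S42: qty >= 335 and reorder >= 158 → 130
bin=S45: qty >= 66 → 38
bin=S53: qty >= 66 → 127
bin=S56: qty >= 66 → 105
bin=S63: qty >= 66 → 25
bin=S66: qty >= 430 and aisle = 'B1' → 640
bin=S68: qty >= 66 → 3
bin=S84: qty >= 66 → 59
bin=S90: qty >= 66 → 141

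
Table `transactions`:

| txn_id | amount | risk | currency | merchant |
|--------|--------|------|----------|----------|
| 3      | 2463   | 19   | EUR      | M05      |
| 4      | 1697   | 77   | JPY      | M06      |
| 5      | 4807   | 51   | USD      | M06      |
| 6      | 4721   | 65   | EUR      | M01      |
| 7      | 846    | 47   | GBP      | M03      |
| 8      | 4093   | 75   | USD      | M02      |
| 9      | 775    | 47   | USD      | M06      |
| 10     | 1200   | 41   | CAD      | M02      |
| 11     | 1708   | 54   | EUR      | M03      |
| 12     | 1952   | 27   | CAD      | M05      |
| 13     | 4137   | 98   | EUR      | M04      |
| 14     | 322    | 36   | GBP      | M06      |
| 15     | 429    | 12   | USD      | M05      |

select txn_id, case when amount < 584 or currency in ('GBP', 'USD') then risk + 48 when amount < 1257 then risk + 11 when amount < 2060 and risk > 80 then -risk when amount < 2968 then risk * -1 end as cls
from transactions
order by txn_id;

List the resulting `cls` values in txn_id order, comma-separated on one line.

txn_id=3: amount < 2968 → -19
txn_id=4: amount < 2968 → -77
txn_id=5: amount < 584 or currency in ('GBP', 'USD') → 99
txn_id=6: (no match → NULL) → NULL
txn_id=7: amount < 584 or currency in ('GBP', 'USD') → 95
txn_id=8: amount < 584 or currency in ('GBP', 'USD') → 123
txn_id=9: amount < 584 or currency in ('GBP', 'USD') → 95
txn_id=10: amount < 1257 → 52
txn_id=11: amount < 2968 → -54
txn_id=12: amount < 2968 → -27
txn_id=13: (no match → NULL) → NULL
txn_id=14: amount < 584 or currency in ('GBP', 'USD') → 84
txn_id=15: amount < 584 or currency in ('GBP', 'USD') → 60

-19, -77, 99, NULL, 95, 123, 95, 52, -54, -27, NULL, 84, 60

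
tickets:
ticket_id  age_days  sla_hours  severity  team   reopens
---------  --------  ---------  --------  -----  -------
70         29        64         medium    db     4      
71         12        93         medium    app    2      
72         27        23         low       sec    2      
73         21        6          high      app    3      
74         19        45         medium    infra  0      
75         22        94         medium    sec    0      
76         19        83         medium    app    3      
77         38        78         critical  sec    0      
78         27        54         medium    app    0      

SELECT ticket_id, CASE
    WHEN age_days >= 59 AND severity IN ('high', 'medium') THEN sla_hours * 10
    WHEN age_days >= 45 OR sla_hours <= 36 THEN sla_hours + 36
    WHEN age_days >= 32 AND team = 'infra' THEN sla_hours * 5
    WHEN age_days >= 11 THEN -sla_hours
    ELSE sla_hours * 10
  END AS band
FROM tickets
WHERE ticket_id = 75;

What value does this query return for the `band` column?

ticket_id = 75: age_days=22, sla_hours=94, severity=medium, team=sec, reopens=0.
age_days >= 59 AND severity IN ('high', 'medium') → false
age_days >= 45 OR sla_hours <= 36 → false
age_days >= 32 AND team = 'infra' → false
age_days >= 11 → true → -94

-94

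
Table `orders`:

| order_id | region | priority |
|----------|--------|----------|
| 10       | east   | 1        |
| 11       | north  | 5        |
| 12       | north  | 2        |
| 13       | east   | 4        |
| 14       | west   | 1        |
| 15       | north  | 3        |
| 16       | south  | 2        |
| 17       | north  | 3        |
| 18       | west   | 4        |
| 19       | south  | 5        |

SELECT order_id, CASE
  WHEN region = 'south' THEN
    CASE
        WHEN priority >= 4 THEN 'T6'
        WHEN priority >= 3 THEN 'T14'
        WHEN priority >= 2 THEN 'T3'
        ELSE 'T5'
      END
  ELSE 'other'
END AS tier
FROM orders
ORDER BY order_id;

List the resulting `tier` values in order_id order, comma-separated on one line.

order_id=10: region='east' → outer ELSE → other
order_id=11: region='north' → outer ELSE → other
order_id=12: region='north' → outer ELSE → other
order_id=13: region='east' → outer ELSE → other
order_id=14: region='west' → outer ELSE → other
order_id=15: region='north' → outer ELSE → other
order_id=16: region='south' → inner[priority >= 2] → T3
order_id=17: region='north' → outer ELSE → other
order_id=18: region='west' → outer ELSE → other
order_id=19: region='south' → inner[priority >= 4] → T6

other, other, other, other, other, other, T3, other, other, T6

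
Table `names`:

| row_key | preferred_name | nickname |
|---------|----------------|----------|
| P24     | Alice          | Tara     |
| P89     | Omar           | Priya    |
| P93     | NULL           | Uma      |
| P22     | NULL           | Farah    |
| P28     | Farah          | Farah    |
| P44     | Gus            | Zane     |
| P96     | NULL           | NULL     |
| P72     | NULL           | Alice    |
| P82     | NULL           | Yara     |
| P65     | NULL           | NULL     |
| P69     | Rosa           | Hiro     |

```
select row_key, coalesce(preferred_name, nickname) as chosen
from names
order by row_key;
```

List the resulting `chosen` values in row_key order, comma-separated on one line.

Farah, Alice, Farah, Gus, NULL, Rosa, Alice, Yara, Omar, Uma, NULL

row_key=P22: preferred_name=NULL, nickname=Farah → Farah
row_key=P24: preferred_name=Alice → Alice
row_key=P28: preferred_name=Farah → Farah
row_key=P44: preferred_name=Gus → Gus
row_key=P65: preferred_name=NULL, nickname=NULL (all NULL) → NULL
row_key=P69: preferred_name=Rosa → Rosa
row_key=P72: preferred_name=NULL, nickname=Alice → Alice
row_key=P82: preferred_name=NULL, nickname=Yara → Yara
row_key=P89: preferred_name=Omar → Omar
row_key=P93: preferred_name=NULL, nickname=Uma → Uma
row_key=P96: preferred_name=NULL, nickname=NULL (all NULL) → NULL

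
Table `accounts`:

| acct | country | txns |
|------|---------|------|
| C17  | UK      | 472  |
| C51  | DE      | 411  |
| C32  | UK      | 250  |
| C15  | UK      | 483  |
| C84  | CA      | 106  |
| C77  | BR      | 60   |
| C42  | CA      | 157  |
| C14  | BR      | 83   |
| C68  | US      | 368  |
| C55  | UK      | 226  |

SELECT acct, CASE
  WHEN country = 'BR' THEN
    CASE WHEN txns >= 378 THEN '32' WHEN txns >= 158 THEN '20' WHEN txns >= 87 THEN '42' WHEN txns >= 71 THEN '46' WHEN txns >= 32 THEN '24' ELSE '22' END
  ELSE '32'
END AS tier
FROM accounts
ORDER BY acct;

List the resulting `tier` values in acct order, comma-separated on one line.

acct=C14: country='BR' → inner[txns >= 71] → 46
acct=C15: country='UK' → outer ELSE → 32
acct=C17: country='UK' → outer ELSE → 32
acct=C32: country='UK' → outer ELSE → 32
acct=C42: country='CA' → outer ELSE → 32
acct=C51: country='DE' → outer ELSE → 32
acct=C55: country='UK' → outer ELSE → 32
acct=C68: country='US' → outer ELSE → 32
acct=C77: country='BR' → inner[txns >= 32] → 24
acct=C84: country='CA' → outer ELSE → 32

46, 32, 32, 32, 32, 32, 32, 32, 24, 32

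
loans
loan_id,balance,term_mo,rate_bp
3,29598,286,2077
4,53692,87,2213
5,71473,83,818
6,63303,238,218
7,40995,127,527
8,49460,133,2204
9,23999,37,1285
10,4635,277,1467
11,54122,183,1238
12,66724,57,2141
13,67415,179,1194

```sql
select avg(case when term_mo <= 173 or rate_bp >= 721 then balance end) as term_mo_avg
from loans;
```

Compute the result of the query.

46211.3

loan_id=3: ✓ → 29598
loan_id=4: ✓ → 53692
loan_id=5: ✓ → 71473
loan_id=6: ✗
loan_id=7: ✓ → 40995
loan_id=8: ✓ → 49460
loan_id=9: ✓ → 23999
loan_id=10: ✓ → 4635
loan_id=11: ✓ → 54122
loan_id=12: ✓ → 66724
loan_id=13: ✓ → 67415
term_mo_avg = (29598 + 53692 + 71473 + 40995 + 49460 + 23999 + 4635 + 54122 + 66724 + 67415) / 10 = 46211.3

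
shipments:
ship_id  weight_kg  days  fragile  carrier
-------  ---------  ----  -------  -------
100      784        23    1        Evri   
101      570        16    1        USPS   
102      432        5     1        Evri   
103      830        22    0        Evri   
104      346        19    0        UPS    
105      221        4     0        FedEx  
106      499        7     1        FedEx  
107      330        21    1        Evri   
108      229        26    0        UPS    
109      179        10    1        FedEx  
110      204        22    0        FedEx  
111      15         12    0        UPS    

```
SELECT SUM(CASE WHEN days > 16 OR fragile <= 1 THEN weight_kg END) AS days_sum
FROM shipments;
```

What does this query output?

4639

ship_id=100: ✓ → 784
ship_id=101: ✓ → 570
ship_id=102: ✓ → 432
ship_id=103: ✓ → 830
ship_id=104: ✓ → 346
ship_id=105: ✓ → 221
ship_id=106: ✓ → 499
ship_id=107: ✓ → 330
ship_id=108: ✓ → 229
ship_id=109: ✓ → 179
ship_id=110: ✓ → 204
ship_id=111: ✓ → 15
days_sum = 784 + 570 + 432 + 830 + 346 + 221 + 499 + 330 + 229 + 179 + 204 + 15 = 4639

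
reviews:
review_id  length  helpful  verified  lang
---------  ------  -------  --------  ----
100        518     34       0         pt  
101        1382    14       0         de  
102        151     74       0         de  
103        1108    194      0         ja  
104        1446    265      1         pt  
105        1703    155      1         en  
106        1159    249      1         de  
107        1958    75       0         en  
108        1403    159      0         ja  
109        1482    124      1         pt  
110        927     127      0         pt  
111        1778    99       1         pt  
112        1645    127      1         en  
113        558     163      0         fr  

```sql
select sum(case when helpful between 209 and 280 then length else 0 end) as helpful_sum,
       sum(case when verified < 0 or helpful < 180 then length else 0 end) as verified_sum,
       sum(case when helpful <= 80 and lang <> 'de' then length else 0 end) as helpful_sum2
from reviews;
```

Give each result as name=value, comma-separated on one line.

[helpful_sum: helpful between 209 and 280]
review_id=100: ✗
review_id=101: ✗
review_id=102: ✗
review_id=103: ✗
review_id=104: ✓ → 1446
review_id=105: ✗
review_id=106: ✓ → 1159
review_id=107: ✗
review_id=108: ✗
review_id=109: ✗
review_id=110: ✗
review_id=111: ✗
review_id=112: ✗
review_id=113: ✗
helpful_sum = 1446 + 1159 = 2605
—
[verified_sum: verified < 0 or helpful < 180]
review_id=100: ✓ → 518
review_id=101: ✓ → 1382
review_id=102: ✓ → 151
review_id=103: ✗
review_id=104: ✗
review_id=105: ✓ → 1703
review_id=106: ✗
review_id=107: ✓ → 1958
review_id=108: ✓ → 1403
review_id=109: ✓ → 1482
review_id=110: ✓ → 927
review_id=111: ✓ → 1778
review_id=112: ✓ → 1645
review_id=113: ✓ → 558
verified_sum = 518 + 1382 + 151 + 1703 + 1958 + 1403 + 1482 + 927 + 1778 + 1645 + 558 = 13505
—
[helpful_sum2: helpful <= 80 and lang <> 'de']
review_id=100: ✓ → 518
review_id=101: ✗
review_id=102: ✗
review_id=103: ✗
review_id=104: ✗
review_id=105: ✗
review_id=106: ✗
review_id=107: ✓ → 1958
review_id=108: ✗
review_id=109: ✗
review_id=110: ✗
review_id=111: ✗
review_id=112: ✗
review_id=113: ✗
helpful_sum2 = 518 + 1958 = 2476

helpful_sum=2605, verified_sum=13505, helpful_sum2=2476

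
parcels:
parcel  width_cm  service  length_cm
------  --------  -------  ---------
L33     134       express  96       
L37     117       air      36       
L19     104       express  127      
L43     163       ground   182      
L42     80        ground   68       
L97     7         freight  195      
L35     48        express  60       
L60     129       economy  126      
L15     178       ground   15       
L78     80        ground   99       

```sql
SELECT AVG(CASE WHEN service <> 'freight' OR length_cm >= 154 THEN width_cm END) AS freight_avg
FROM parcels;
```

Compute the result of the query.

104

parcel=L33: ✓ → 134
parcel=L37: ✓ → 117
parcel=L19: ✓ → 104
parcel=L43: ✓ → 163
parcel=L42: ✓ → 80
parcel=L97: ✓ → 7
parcel=L35: ✓ → 48
parcel=L60: ✓ → 129
parcel=L15: ✓ → 178
parcel=L78: ✓ → 80
freight_avg = (134 + 117 + 104 + 163 + 80 + 7 + 48 + 129 + 178 + 80) / 10 = 104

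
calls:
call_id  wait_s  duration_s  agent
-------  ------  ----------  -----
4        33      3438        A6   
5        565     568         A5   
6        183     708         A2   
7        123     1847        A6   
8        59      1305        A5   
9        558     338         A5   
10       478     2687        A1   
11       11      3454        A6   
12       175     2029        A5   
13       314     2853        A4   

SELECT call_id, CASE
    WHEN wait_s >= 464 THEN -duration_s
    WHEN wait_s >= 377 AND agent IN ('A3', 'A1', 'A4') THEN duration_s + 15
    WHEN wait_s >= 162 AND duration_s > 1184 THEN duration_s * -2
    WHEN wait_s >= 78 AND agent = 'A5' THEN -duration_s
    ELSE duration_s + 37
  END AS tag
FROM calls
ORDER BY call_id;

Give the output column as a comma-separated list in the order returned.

3475, -568, 745, 1884, 1342, -338, -2687, 3491, -4058, -5706

call_id=4: ELSE → 3475
call_id=5: wait_s >= 464 → -568
call_id=6: ELSE → 745
call_id=7: ELSE → 1884
call_id=8: ELSE → 1342
call_id=9: wait_s >= 464 → -338
call_id=10: wait_s >= 464 → -2687
call_id=11: ELSE → 3491
call_id=12: wait_s >= 162 AND duration_s > 1184 → -4058
call_id=13: wait_s >= 162 AND duration_s > 1184 → -5706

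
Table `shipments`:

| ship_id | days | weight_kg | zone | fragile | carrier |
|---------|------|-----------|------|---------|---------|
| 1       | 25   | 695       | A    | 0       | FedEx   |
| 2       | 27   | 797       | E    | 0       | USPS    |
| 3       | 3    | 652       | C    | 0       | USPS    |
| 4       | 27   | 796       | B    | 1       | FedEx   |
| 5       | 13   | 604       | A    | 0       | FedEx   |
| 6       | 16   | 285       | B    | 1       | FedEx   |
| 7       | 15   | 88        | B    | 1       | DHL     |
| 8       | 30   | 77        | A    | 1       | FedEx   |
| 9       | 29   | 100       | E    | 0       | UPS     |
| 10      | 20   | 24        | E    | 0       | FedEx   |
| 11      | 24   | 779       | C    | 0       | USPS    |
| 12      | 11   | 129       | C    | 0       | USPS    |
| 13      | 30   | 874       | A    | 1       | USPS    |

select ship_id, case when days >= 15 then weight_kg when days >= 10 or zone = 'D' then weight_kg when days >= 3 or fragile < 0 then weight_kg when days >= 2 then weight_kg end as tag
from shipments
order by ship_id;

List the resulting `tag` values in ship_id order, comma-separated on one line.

ship_id=1: days >= 15 → 695
ship_id=2: days >= 15 → 797
ship_id=3: days >= 3 or fragile < 0 → 652
ship_id=4: days >= 15 → 796
ship_id=5: days >= 10 or zone = 'D' → 604
ship_id=6: days >= 15 → 285
ship_id=7: days >= 15 → 88
ship_id=8: days >= 15 → 77
ship_id=9: days >= 15 → 100
ship_id=10: days >= 15 → 24
ship_id=11: days >= 15 → 779
ship_id=12: days >= 10 or zone = 'D' → 129
ship_id=13: days >= 15 → 874

695, 797, 652, 796, 604, 285, 88, 77, 100, 24, 779, 129, 874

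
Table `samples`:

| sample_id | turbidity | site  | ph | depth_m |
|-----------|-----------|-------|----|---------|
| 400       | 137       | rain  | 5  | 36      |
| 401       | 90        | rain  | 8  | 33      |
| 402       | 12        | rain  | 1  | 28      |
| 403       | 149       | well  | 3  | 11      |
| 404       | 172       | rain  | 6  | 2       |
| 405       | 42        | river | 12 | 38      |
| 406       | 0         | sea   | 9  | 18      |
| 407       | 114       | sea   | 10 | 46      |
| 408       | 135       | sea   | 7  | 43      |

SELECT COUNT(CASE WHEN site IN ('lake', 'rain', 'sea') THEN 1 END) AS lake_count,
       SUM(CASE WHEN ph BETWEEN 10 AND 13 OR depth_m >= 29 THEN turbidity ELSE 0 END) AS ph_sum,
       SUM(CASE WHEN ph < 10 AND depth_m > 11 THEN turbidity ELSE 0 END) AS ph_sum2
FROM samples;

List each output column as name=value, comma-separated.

lake_count=7, ph_sum=518, ph_sum2=374

[lake_count: site IN ('lake', 'rain', 'sea')]
sample_id=400: ✓ → 1
sample_id=401: ✓ → 1
sample_id=402: ✓ → 1
sample_id=403: ✗
sample_id=404: ✓ → 1
sample_id=405: ✗
sample_id=406: ✓ → 1
sample_id=407: ✓ → 1
sample_id=408: ✓ → 1
lake_count = COUNT(1, 1, 1, 1, 1, 1, 1) = 7
—
[ph_sum: ph BETWEEN 10 AND 13 OR depth_m >= 29]
sample_id=400: ✓ → 137
sample_id=401: ✓ → 90
sample_id=402: ✗
sample_id=403: ✗
sample_id=404: ✗
sample_id=405: ✓ → 42
sample_id=406: ✗
sample_id=407: ✓ → 114
sample_id=408: ✓ → 135
ph_sum = 137 + 90 + 42 + 114 + 135 = 518
—
[ph_sum2: ph < 10 AND depth_m > 11]
sample_id=400: ✓ → 137
sample_id=401: ✓ → 90
sample_id=402: ✓ → 12
sample_id=403: ✗
sample_id=404: ✗
sample_id=405: ✗
sample_id=406: ✓ → 0
sample_id=407: ✗
sample_id=408: ✓ → 135
ph_sum2 = 137 + 90 + 12 + 135 = 374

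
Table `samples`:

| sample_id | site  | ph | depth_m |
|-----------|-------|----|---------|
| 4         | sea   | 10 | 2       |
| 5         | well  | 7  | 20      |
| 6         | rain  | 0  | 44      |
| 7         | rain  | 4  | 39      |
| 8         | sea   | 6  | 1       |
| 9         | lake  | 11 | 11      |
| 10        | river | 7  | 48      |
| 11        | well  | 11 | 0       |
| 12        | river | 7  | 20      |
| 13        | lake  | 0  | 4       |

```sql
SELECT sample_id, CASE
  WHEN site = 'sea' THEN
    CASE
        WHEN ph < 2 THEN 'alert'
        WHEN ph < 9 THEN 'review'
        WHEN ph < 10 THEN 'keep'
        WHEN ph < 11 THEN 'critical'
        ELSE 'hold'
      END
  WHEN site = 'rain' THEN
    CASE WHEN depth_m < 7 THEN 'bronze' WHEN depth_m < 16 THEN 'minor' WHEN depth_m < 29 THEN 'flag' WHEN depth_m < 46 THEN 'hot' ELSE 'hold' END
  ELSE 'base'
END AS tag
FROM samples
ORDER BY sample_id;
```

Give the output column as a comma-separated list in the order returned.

sample_id=4: site='sea' → inner[ph < 11] → critical
sample_id=5: site='well' → outer ELSE → base
sample_id=6: site='rain' → inner[depth_m < 46] → hot
sample_id=7: site='rain' → inner[depth_m < 46] → hot
sample_id=8: site='sea' → inner[ph < 9] → review
sample_id=9: site='lake' → outer ELSE → base
sample_id=10: site='river' → outer ELSE → base
sample_id=11: site='well' → outer ELSE → base
sample_id=12: site='river' → outer ELSE → base
sample_id=13: site='lake' → outer ELSE → base

critical, base, hot, hot, review, base, base, base, base, base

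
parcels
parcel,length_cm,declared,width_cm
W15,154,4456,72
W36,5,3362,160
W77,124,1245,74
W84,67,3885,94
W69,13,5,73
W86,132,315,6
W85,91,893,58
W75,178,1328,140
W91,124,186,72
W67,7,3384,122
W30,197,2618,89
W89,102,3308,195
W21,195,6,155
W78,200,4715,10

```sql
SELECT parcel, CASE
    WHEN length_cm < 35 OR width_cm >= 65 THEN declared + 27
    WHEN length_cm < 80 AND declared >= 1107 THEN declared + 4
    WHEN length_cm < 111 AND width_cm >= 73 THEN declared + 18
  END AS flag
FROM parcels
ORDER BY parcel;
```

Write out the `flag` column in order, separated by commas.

parcel=W15: length_cm < 35 OR width_cm >= 65 → 4483
parcel=W21: length_cm < 35 OR width_cm >= 65 → 33
parcel=W30: length_cm < 35 OR width_cm >= 65 → 2645
parcel=W36: length_cm < 35 OR width_cm >= 65 → 3389
parcel=W67: length_cm < 35 OR width_cm >= 65 → 3411
parcel=W69: length_cm < 35 OR width_cm >= 65 → 32
parcel=W75: length_cm < 35 OR width_cm >= 65 → 1355
parcel=W77: length_cm < 35 OR width_cm >= 65 → 1272
parcel=W78: (no match → NULL) → NULL
parcel=W84: length_cm < 35 OR width_cm >= 65 → 3912
parcel=W85: (no match → NULL) → NULL
parcel=W86: (no match → NULL) → NULL
parcel=W89: length_cm < 35 OR width_cm >= 65 → 3335
parcel=W91: length_cm < 35 OR width_cm >= 65 → 213

4483, 33, 2645, 3389, 3411, 32, 1355, 1272, NULL, 3912, NULL, NULL, 3335, 213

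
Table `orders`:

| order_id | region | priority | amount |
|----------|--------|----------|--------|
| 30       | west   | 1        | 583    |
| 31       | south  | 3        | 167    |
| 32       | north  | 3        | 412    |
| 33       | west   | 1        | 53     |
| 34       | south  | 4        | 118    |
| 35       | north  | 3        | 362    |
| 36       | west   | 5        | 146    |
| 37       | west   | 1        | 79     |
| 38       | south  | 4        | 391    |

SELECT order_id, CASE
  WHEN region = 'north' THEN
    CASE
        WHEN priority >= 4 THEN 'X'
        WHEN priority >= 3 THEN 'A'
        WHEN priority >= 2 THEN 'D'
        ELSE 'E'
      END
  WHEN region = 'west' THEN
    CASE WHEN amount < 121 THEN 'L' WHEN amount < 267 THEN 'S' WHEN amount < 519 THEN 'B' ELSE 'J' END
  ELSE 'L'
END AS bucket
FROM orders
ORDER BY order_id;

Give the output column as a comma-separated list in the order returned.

J, L, A, L, L, A, S, L, L

order_id=30: region='west' → inner[ELSE] → J
order_id=31: region='south' → outer ELSE → L
order_id=32: region='north' → inner[priority >= 3] → A
order_id=33: region='west' → inner[amount < 121] → L
order_id=34: region='south' → outer ELSE → L
order_id=35: region='north' → inner[priority >= 3] → A
order_id=36: region='west' → inner[amount < 267] → S
order_id=37: region='west' → inner[amount < 121] → L
order_id=38: region='south' → outer ELSE → L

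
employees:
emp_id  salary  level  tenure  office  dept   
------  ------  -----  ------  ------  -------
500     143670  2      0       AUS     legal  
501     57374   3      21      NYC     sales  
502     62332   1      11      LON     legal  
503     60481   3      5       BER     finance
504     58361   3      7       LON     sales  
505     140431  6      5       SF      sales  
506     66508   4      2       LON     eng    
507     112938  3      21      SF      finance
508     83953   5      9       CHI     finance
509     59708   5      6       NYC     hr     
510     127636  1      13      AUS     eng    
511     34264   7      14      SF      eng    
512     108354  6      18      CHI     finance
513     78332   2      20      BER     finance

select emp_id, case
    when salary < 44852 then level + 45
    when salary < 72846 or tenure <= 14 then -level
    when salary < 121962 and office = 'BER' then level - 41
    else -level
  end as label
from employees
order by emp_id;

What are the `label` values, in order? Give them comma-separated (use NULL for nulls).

-2, -3, -1, -3, -3, -6, -4, -3, -5, -5, -1, 52, -6, -39

emp_id=500: salary < 72846 or tenure <= 14 → -2
emp_id=501: salary < 72846 or tenure <= 14 → -3
emp_id=502: salary < 72846 or tenure <= 14 → -1
emp_id=503: salary < 72846 or tenure <= 14 → -3
emp_id=504: salary < 72846 or tenure <= 14 → -3
emp_id=505: salary < 72846 or tenure <= 14 → -6
emp_id=506: salary < 72846 or tenure <= 14 → -4
emp_id=507: ELSE → -3
emp_id=508: salary < 72846 or tenure <= 14 → -5
emp_id=509: salary < 72846 or tenure <= 14 → -5
emp_id=510: salary < 72846 or tenure <= 14 → -1
emp_id=511: salary < 44852 → 52
emp_id=512: ELSE → -6
emp_id=513: salary < 121962 and office = 'BER' → -39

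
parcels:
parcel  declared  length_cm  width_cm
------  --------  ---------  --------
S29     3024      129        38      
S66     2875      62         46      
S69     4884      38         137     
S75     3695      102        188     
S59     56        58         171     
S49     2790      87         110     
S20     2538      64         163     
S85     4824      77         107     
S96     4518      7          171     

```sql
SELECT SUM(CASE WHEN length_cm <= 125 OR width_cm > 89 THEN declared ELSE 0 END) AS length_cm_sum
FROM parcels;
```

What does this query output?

parcel=S29: ✗
parcel=S66: ✓ → 2875
parcel=S69: ✓ → 4884
parcel=S75: ✓ → 3695
parcel=S59: ✓ → 56
parcel=S49: ✓ → 2790
parcel=S20: ✓ → 2538
parcel=S85: ✓ → 4824
parcel=S96: ✓ → 4518
length_cm_sum = 2875 + 4884 + 3695 + 56 + 2790 + 2538 + 4824 + 4518 = 26180

26180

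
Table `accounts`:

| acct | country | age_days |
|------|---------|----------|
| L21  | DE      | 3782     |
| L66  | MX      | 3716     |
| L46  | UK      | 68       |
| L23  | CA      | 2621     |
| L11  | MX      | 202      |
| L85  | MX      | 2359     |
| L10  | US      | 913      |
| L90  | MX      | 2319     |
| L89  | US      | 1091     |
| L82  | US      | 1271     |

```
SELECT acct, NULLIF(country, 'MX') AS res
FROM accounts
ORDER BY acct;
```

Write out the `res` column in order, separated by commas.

acct=L10: country=US vs MX: differ → US
acct=L11: country=MX vs MX: equal → NULL
acct=L21: country=DE vs MX: differ → DE
acct=L23: country=CA vs MX: differ → CA
acct=L46: country=UK vs MX: differ → UK
acct=L66: country=MX vs MX: equal → NULL
acct=L82: country=US vs MX: differ → US
acct=L85: country=MX vs MX: equal → NULL
acct=L89: country=US vs MX: differ → US
acct=L90: country=MX vs MX: equal → NULL

US, NULL, DE, CA, UK, NULL, US, NULL, US, NULL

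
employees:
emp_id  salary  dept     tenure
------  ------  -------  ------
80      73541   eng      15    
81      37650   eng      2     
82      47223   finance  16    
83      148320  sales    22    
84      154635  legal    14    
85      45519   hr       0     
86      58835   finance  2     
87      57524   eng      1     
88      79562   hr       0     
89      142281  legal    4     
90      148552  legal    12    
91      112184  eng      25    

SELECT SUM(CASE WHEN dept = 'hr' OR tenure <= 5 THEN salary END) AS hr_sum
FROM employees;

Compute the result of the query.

421371

emp_id=80: ✗
emp_id=81: ✓ → 37650
emp_id=82: ✗
emp_id=83: ✗
emp_id=84: ✗
emp_id=85: ✓ → 45519
emp_id=86: ✓ → 58835
emp_id=87: ✓ → 57524
emp_id=88: ✓ → 79562
emp_id=89: ✓ → 142281
emp_id=90: ✗
emp_id=91: ✗
hr_sum = 37650 + 45519 + 58835 + 57524 + 79562 + 142281 = 421371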